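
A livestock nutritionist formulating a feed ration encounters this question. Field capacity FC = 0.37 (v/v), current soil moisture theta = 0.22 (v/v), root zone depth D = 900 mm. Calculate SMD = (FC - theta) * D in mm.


SMD = (FC - theta) * D
    = (0.37 - 0.22) * 900
    = 0.150 * 900
    = 135 mm


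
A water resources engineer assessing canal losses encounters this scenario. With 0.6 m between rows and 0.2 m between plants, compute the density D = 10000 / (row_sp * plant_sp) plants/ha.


D = 10000 / (row_sp * plant_sp)
  = 10000 / (0.6 * 0.2)
  = 10000 / 0.1200
  = 83333.33 plants/ha


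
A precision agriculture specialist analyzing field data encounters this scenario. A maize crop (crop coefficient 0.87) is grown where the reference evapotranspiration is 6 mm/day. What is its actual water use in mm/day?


ETc = Kc * ET0
    = 0.87 * 6
    = 5.22 mm/day


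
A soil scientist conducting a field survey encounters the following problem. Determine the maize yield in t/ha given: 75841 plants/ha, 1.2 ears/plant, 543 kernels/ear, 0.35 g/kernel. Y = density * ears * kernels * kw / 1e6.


Y = density * ears * kernels * kw
  = 75841 * 1.2 * 543 * 0.35 g/ha
  = 17296298.46 g/ha
  = 17296.30 kg/ha = 17.30 t/ha


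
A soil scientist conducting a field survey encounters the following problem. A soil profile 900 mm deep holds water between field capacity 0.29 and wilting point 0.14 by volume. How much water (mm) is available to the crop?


AW = (FC - WP) * D
   = (0.29 - 0.14) * 900
   = 0.15 * 900
   = 135 mm


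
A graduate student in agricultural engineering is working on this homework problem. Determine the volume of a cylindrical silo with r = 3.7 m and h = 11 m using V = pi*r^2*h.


V = pi * r^2 * h
  = pi * 3.7^2 * 11
  = pi * 13.69 * 11
  = 473.09 m^3


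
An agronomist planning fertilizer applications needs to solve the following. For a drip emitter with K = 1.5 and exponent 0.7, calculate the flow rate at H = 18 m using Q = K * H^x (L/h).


Q = K * H^x
  = 1.5 * 18^0.7
  = 1.5 * 7.5629
  = 11.34 L/h


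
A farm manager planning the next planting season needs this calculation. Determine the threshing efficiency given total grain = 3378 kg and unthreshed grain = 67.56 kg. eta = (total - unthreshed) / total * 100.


eta = (total - unthreshed) / total * 100
    = (3378 - 67.56) / 3378 * 100
    = 3310.44 / 3378 * 100
    = 98%


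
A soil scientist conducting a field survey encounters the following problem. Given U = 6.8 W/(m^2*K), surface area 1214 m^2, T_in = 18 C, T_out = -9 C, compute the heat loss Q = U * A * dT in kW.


dT = 18 - (-9) = 27 K
Q = U * A * dT
  = 6.8 * 1214 * 27
  = 222890.40 W = 222.89 kW


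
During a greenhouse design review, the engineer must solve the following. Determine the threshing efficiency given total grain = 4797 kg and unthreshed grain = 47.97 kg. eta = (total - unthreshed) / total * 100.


eta = (total - unthreshed) / total * 100
    = (4797 - 47.97) / 4797 * 100
    = 4749.03 / 4797 * 100
    = 99%


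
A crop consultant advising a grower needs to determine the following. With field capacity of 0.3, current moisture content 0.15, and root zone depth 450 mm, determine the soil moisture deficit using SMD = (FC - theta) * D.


SMD = (FC - theta) * D
    = (0.3 - 0.15) * 450
    = 0.150 * 450
    = 67.50 mm


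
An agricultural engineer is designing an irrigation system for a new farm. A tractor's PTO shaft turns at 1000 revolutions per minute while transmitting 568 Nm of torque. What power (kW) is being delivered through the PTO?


P = 2*pi*n*T / 60000
  = 2*pi * 1000 * 568 / 60000
  = 3568849.25 / 60000
  = 59.48 kW


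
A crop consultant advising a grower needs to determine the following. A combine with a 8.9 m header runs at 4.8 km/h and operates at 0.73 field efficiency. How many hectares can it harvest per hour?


C = w * v * eta_f / 10
  = 8.9 * 4.8 * 0.73 / 10
  = 31.19 / 10
  = 3.12 ha/h


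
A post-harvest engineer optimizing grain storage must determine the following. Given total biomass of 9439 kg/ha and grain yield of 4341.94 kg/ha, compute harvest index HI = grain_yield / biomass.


HI = grain_yield / biomass
   = 4341.94 / 9439
   = 0.46


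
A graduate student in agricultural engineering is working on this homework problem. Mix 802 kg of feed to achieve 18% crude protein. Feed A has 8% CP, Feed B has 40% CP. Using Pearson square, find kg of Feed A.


parts_A = CP_b - target = 40 - 18 = 22
parts_B = target - CP_a = 18 - 8 = 10
total_parts = 22 + 10 = 32
Feed A = 802 * 22 / 32 = 551.38 kg
Feed B = 802 * 10 / 32 = 250.63 kg

551.38 kg


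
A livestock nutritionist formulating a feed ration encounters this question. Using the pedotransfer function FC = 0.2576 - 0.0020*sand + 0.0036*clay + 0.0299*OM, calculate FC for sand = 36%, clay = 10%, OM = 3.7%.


FC = 0.2576 - 0.0020*36 + 0.0036*10 + 0.0299*3.7
   = 0.2576 - 0.0720 + 0.0360 + 0.1106
   = 0.3322


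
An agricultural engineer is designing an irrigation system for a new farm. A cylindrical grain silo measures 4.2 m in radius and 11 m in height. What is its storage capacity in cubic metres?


V = pi * r^2 * h
  = pi * 4.2^2 * 11
  = pi * 17.64 * 11
  = 609.59 m^3


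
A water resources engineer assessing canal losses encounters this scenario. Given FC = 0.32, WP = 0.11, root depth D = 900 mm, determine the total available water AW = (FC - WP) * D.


AW = (FC - WP) * D
   = (0.32 - 0.11) * 900
   = 0.21 * 900
   = 189 mm


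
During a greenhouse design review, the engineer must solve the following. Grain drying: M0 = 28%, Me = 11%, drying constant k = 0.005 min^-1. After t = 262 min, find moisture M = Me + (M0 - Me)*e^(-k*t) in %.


M = Me + (M0 - Me) * e^(-k*t)
  = 11 + (28 - 11) * e^(-0.005*262)
  = 11 + 17 * e^(-1.310)
  = 11 + 17 * 0.26982
  = 11 + 4.5869
  = 15.59%


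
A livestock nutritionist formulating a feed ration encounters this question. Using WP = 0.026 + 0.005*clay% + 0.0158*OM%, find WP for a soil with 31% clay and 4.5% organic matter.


WP = 0.026 + 0.005*31 + 0.0158*4.5
   = 0.026 + 0.1550 + 0.0711
   = 0.2521


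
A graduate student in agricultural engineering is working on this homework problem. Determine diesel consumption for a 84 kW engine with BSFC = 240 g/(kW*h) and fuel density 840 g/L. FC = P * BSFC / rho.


FC = P * BSFC / rho_fuel
   = 84 * 240 / 840
   = 20160 / 840
   = 24 L/h


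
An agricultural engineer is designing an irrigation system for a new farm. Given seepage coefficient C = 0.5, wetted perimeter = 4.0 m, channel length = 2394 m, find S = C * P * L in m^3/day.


S = C * P * L
  = 0.5 * 4.0 * 2394
  = 4788 m^3/day


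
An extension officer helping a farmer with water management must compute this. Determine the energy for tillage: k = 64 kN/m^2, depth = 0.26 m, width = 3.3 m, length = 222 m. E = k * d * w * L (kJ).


E = k * d * w * L
  = 64 * 0.26 * 3.3 * 222
  = 12190.46 kJ


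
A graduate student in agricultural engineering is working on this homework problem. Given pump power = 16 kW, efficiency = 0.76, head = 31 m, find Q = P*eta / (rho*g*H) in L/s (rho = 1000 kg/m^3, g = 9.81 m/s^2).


Q = (P * 1000 * eta) / (rho * g * H)
  = (16 * 1000 * 0.76) / (1000 * 9.81 * 31)
  = 12160 / 304110
  = 0.03999 m^3/s = 39.99 L/s


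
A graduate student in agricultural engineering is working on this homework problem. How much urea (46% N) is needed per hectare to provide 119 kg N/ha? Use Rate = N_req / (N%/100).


Rate = N_required / (N_content / 100)
     = 119 / (46 / 100)
     = 119 / 0.46
     = 258.70 kg/ha


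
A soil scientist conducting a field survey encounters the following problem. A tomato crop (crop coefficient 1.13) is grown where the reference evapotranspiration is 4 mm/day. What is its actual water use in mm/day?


ETc = Kc * ET0
    = 1.13 * 4
    = 4.52 mm/day


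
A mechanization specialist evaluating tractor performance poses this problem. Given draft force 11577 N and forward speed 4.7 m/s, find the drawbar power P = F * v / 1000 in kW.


P = F * v / 1000
  = 11577 * 4.7 / 1000
  = 54411.90 / 1000
  = 54.41 kW


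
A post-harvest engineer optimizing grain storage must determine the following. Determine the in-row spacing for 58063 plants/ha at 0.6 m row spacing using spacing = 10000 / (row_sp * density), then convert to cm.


spacing = 10000 / (row_sp * density)
        = 10000 / (0.6 * 58063)
        = 10000 / 34837.80
        = 0.28704 m = 28.70 cm


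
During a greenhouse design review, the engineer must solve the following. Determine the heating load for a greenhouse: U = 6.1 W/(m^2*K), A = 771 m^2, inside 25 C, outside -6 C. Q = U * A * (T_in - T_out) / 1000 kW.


dT = 25 - (-6) = 31 K
Q = U * A * dT
  = 6.1 * 771 * 31
  = 145796.10 W = 145.80 kW


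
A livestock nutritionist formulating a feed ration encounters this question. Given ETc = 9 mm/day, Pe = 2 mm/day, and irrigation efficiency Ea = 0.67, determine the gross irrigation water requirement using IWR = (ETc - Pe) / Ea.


IWR = (ETc - Pe) / Ea
    = (9 - 2) / 0.67
    = 7 / 0.67
    = 10.45 mm/day


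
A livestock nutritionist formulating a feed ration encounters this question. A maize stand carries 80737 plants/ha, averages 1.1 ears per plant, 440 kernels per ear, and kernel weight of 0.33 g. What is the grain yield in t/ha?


Y = density * ears * kernels * kw
  = 80737 * 1.1 * 440 * 0.33 g/ha
  = 12895313.64 g/ha
  = 12895.31 kg/ha = 12.90 t/ha


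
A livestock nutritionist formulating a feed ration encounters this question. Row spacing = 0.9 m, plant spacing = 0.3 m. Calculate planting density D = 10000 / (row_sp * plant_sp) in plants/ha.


D = 10000 / (row_sp * plant_sp)
  = 10000 / (0.9 * 0.3)
  = 10000 / 0.2700
  = 37037.04 plants/ha


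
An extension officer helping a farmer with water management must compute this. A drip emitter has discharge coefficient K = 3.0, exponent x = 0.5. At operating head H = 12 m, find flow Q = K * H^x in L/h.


Q = K * H^x
  = 3.0 * 12^0.5
  = 3.0 * 3.4641
  = 10.39 L/h


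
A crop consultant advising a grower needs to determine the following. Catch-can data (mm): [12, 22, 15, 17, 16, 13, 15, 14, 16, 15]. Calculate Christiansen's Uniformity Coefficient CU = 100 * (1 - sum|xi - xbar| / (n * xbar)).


xbar = 155 / 10 = 15.500
sum|xi - xbar| = 18
CU = 100 * (1 - 18 / (10 * 15.500))
   = 100 * (1 - 0.1161)
   = 88.39%


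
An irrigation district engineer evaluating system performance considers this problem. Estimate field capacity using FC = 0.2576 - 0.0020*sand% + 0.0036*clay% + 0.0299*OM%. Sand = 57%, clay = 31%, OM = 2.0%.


FC = 0.2576 - 0.0020*57 + 0.0036*31 + 0.0299*2.0
   = 0.2576 - 0.1140 + 0.1116 + 0.0598
   = 0.3150


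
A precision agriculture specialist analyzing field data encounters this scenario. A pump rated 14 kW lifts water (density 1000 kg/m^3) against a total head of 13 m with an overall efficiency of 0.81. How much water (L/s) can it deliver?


Q = (P * 1000 * eta) / (rho * g * H)
  = (14 * 1000 * 0.81) / (1000 * 9.81 * 13)
  = 11340 / 127530
  = 0.08892 m^3/s = 88.92 L/s


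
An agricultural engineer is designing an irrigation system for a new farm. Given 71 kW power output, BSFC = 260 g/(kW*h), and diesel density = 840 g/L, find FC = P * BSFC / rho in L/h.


FC = P * BSFC / rho_fuel
   = 71 * 260 / 840
   = 18460 / 840
   = 21.98 L/h


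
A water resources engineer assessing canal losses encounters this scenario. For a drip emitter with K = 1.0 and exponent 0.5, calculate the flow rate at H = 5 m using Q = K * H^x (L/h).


Q = K * H^x
  = 1.0 * 5^0.5
  = 1.0 * 2.2361
  = 2.24 L/h


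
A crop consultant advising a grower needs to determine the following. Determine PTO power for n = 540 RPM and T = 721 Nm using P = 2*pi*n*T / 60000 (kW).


P = 2*pi*n*T / 60000
  = 2*pi * 540 * 721 / 60000
  = 2446295.37 / 60000
  = 40.77 kW


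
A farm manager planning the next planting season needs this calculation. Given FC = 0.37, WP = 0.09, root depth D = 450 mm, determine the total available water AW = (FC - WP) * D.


AW = (FC - WP) * D
   = (0.37 - 0.09) * 450
   = 0.28 * 450
   = 126 mm


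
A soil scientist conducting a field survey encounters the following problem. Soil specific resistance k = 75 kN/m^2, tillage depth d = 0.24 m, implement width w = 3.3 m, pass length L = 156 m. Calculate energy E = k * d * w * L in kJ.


E = k * d * w * L
  = 75 * 0.24 * 3.3 * 156
  = 9266.40 kJ


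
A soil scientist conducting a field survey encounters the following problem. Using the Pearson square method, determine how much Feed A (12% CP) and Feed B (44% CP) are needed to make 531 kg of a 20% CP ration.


parts_A = CP_b - target = 44 - 20 = 24
parts_B = target - CP_a = 20 - 12 = 8
total_parts = 24 + 8 = 32
Feed A = 531 * 24 / 32 = 398.25 kg
Feed B = 531 * 8 / 32 = 132.75 kg

398.25 kg


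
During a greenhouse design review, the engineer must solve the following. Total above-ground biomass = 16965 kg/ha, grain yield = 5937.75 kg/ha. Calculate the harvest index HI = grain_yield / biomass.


HI = grain_yield / biomass
   = 5937.75 / 16965
   = 0.35


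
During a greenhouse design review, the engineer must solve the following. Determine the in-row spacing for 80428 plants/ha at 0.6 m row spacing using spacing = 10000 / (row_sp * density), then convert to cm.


spacing = 10000 / (row_sp * density)
        = 10000 / (0.6 * 80428)
        = 10000 / 48256.80
        = 0.20722 m = 20.72 cm


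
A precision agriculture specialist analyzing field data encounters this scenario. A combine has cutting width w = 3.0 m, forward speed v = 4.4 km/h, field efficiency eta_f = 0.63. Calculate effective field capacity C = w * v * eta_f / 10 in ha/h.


C = w * v * eta_f / 10
  = 3.0 * 4.4 * 0.63 / 10
  = 8.32 / 10
  = 0.83 ha/h


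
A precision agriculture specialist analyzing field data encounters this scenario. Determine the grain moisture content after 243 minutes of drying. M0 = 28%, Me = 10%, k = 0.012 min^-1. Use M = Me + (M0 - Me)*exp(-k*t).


M = Me + (M0 - Me) * e^(-k*t)
  = 10 + (28 - 10) * e^(-0.012*243)
  = 10 + 18 * e^(-2.916)
  = 10 + 18 * 0.05415
  = 10 + 0.9747
  = 10.97%


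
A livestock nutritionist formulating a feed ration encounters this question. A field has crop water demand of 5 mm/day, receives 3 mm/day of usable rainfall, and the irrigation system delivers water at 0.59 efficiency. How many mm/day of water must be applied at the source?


IWR = (ETc - Pe) / Ea
    = (5 - 3) / 0.59
    = 2 / 0.59
    = 3.39 mm/day


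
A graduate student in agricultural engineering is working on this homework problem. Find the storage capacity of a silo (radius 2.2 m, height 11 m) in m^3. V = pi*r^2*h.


V = pi * r^2 * h
  = pi * 2.2^2 * 11
  = pi * 4.84 * 11
  = 167.26 m^3


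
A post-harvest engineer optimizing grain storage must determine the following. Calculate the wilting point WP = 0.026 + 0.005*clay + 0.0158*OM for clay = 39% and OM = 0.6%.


WP = 0.026 + 0.005*39 + 0.0158*0.6
   = 0.026 + 0.1950 + 0.0095
   = 0.2305


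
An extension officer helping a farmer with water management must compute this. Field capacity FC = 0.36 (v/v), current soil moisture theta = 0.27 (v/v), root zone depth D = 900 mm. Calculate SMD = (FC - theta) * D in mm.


SMD = (FC - theta) * D
    = (0.36 - 0.27) * 900
    = 0.090 * 900
    = 81 mm


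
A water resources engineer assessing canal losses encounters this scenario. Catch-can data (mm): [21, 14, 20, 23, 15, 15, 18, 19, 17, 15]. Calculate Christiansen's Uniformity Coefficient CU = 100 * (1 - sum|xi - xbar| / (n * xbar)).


xbar = 177 / 10 = 17.700
sum|xi - xbar| = 25
CU = 100 * (1 - 25 / (10 * 17.700))
   = 100 * (1 - 0.1412)
   = 85.88%


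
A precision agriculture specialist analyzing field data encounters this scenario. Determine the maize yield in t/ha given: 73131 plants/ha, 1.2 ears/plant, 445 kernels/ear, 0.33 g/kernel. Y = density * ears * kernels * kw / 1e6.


Y = density * ears * kernels * kw
  = 73131 * 1.2 * 445 * 0.33 g/ha
  = 12887144.82 g/ha
  = 12887.14 kg/ha = 12.89 t/ha


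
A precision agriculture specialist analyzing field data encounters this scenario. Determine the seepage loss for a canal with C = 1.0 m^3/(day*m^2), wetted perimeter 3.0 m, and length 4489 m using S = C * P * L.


S = C * P * L
  = 1.0 * 3.0 * 4489
  = 13467 m^3/day


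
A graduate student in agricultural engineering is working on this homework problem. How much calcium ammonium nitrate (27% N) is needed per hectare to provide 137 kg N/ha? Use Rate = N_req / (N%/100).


Rate = N_required / (N_content / 100)
     = 137 / (27 / 100)
     = 137 / 0.27
     = 507.41 kg/ha


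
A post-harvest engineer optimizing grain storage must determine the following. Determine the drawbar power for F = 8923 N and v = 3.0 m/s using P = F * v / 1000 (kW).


P = F * v / 1000
  = 8923 * 3.0 / 1000
  = 26769 / 1000
  = 26.77 kW


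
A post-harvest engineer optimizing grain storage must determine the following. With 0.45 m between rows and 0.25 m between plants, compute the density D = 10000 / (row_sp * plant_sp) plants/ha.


D = 10000 / (row_sp * plant_sp)
  = 10000 / (0.45 * 0.25)
  = 10000 / 0.1125
  = 88888.89 plants/ha


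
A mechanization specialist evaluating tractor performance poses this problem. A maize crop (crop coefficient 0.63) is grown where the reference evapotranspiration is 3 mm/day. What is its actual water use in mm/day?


ETc = Kc * ET0
    = 0.63 * 3
    = 1.89 mm/day


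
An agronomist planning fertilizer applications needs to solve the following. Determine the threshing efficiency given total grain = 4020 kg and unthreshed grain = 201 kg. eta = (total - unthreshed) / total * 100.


eta = (total - unthreshed) / total * 100
    = (4020 - 201) / 4020 * 100
    = 3819 / 4020 * 100
    = 95%


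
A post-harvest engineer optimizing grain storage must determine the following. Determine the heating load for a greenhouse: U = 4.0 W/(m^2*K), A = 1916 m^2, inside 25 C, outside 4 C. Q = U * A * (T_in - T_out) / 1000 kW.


dT = 25 - (4) = 21 K
Q = U * A * dT
  = 4.0 * 1916 * 21
  = 160944 W = 160.94 kW


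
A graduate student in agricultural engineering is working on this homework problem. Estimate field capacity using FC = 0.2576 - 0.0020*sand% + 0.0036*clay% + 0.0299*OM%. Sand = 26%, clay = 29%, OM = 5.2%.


FC = 0.2576 - 0.0020*26 + 0.0036*29 + 0.0299*5.2
   = 0.2576 - 0.0520 + 0.1044 + 0.1555
   = 0.4655


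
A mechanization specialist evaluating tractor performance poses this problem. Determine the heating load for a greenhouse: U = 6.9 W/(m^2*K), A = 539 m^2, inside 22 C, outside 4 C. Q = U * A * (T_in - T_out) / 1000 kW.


dT = 22 - (4) = 18 K
Q = U * A * dT
  = 6.9 * 539 * 18
  = 66943.80 W = 66.94 kW


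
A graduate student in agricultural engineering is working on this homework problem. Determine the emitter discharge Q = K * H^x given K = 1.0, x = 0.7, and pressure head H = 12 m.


Q = K * H^x
  = 1.0 * 12^0.7
  = 1.0 * 5.6941
  = 5.69 L/h


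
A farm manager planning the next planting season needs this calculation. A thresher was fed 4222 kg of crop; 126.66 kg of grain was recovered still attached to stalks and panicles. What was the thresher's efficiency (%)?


eta = (total - unthreshed) / total * 100
    = (4222 - 126.66) / 4222 * 100
    = 4095.34 / 4222 * 100
    = 97%


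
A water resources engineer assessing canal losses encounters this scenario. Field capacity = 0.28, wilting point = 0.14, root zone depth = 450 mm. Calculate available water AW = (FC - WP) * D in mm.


AW = (FC - WP) * D
   = (0.28 - 0.14) * 450
   = 0.14 * 450
   = 63 mm


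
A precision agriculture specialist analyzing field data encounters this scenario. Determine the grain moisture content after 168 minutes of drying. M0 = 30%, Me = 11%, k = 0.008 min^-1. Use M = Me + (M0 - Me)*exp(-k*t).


M = Me + (M0 - Me) * e^(-k*t)
  = 11 + (30 - 11) * e^(-0.008*168)
  = 11 + 19 * e^(-1.344)
  = 11 + 19 * 0.26080
  = 11 + 4.9552
  = 15.96%


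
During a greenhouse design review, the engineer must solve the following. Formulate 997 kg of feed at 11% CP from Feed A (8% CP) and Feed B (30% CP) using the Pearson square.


parts_A = CP_b - target = 30 - 11 = 19
parts_B = target - CP_a = 11 - 8 = 3
total_parts = 19 + 3 = 22
Feed A = 997 * 19 / 22 = 861.05 kg
Feed B = 997 * 3 / 22 = 135.95 kg

861.05 kg


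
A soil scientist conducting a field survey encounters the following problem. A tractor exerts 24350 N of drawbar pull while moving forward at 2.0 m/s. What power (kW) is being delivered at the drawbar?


P = F * v / 1000
  = 24350 * 2.0 / 1000
  = 48700 / 1000
  = 48.70 kW


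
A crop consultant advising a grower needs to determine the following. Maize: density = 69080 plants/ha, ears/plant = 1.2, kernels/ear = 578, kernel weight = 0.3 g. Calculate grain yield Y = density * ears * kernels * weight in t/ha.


Y = density * ears * kernels * kw
  = 69080 * 1.2 * 578 * 0.3 g/ha
  = 14374166.40 g/ha
  = 14374.17 kg/ha = 14.37 t/ha


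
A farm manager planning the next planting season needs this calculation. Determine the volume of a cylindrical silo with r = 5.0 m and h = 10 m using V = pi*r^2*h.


V = pi * r^2 * h
  = pi * 5.0^2 * 10
  = pi * 25 * 10
  = 785.40 m^3


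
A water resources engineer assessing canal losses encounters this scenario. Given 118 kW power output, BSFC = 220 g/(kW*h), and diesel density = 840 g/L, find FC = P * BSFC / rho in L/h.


FC = P * BSFC / rho_fuel
   = 118 * 220 / 840
   = 25960 / 840
   = 30.90 L/h


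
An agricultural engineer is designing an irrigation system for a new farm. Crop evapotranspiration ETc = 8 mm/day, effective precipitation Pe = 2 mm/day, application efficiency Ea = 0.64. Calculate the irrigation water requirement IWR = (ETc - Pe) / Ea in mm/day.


IWR = (ETc - Pe) / Ea
    = (8 - 2) / 0.64
    = 6 / 0.64
    = 9.38 mm/day


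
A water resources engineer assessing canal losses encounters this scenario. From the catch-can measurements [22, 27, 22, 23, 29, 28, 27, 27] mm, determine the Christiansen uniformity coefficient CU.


xbar = 205 / 8 = 25.625
sum|xi - xbar| = 19.750
CU = 100 * (1 - 19.750 / (8 * 25.625))
   = 100 * (1 - 0.0963)
   = 90.37%


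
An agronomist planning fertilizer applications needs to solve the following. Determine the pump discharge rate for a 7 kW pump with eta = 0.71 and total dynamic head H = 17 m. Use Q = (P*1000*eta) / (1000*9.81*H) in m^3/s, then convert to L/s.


Q = (P * 1000 * eta) / (rho * g * H)
  = (7 * 1000 * 0.71) / (1000 * 9.81 * 17)
  = 4970 / 166770
  = 0.02980 m^3/s = 29.80 L/s


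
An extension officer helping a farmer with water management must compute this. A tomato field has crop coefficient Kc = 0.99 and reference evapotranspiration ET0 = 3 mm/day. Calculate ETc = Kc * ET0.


ETc = Kc * ET0
    = 0.99 * 3
    = 2.97 mm/day


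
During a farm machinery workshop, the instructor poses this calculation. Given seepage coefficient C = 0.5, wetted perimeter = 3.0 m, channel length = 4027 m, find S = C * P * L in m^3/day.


S = C * P * L
  = 0.5 * 3.0 * 4027
  = 6040.50 m^3/day


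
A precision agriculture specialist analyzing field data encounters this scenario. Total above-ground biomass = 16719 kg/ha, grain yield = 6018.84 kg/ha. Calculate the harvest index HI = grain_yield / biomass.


HI = grain_yield / biomass
   = 6018.84 / 16719
   = 0.36


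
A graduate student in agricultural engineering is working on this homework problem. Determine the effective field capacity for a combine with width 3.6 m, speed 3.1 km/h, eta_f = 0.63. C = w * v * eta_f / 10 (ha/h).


C = w * v * eta_f / 10
  = 3.6 * 3.1 * 0.63 / 10
  = 7.03 / 10
  = 0.70 ha/h


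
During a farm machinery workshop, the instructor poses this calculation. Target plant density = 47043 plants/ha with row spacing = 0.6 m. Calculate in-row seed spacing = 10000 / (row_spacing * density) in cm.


spacing = 10000 / (row_sp * density)
        = 10000 / (0.6 * 47043)
        = 10000 / 28225.80
        = 0.35429 m = 35.43 cm


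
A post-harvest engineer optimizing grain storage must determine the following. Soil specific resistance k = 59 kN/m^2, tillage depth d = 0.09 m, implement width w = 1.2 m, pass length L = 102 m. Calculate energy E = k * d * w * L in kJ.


E = k * d * w * L
  = 59 * 0.09 * 1.2 * 102
  = 649.94 kJ


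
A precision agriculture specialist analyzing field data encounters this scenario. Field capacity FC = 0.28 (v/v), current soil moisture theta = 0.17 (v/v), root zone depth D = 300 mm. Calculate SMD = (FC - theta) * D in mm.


SMD = (FC - theta) * D
    = (0.28 - 0.17) * 300
    = 0.110 * 300
    = 33 mm


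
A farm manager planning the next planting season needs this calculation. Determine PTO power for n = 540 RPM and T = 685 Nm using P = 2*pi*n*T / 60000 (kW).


P = 2*pi*n*T / 60000
  = 2*pi * 540 * 685 / 60000
  = 2324150.25 / 60000
  = 38.74 kW


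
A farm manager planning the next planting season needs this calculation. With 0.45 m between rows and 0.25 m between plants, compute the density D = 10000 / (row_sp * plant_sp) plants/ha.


D = 10000 / (row_sp * plant_sp)
  = 10000 / (0.45 * 0.25)
  = 10000 / 0.1125
  = 88888.89 plants/ha


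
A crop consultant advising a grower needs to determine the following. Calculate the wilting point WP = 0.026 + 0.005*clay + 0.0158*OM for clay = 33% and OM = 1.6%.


WP = 0.026 + 0.005*33 + 0.0158*1.6
   = 0.026 + 0.1650 + 0.0253
   = 0.2163


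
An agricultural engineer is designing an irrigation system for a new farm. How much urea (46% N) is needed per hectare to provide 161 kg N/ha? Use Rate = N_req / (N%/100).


Rate = N_required / (N_content / 100)
     = 161 / (46 / 100)
     = 161 / 0.46
     = 350 kg/ha


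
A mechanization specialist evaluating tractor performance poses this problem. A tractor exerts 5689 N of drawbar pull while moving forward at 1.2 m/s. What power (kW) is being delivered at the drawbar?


P = F * v / 1000
  = 5689 * 1.2 / 1000
  = 6826.80 / 1000
  = 6.83 kW


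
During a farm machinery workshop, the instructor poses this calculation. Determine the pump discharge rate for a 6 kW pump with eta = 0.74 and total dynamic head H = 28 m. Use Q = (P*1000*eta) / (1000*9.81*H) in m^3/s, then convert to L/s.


Q = (P * 1000 * eta) / (rho * g * H)
  = (6 * 1000 * 0.74) / (1000 * 9.81 * 28)
  = 4440 / 274680
  = 0.01616 m^3/s = 16.16 L/s


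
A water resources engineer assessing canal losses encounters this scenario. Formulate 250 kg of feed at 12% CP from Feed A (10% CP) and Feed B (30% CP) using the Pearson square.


parts_A = CP_b - target = 30 - 12 = 18
parts_B = target - CP_a = 12 - 10 = 2
total_parts = 18 + 2 = 20
Feed A = 250 * 18 / 20 = 225 kg
Feed B = 250 * 2 / 20 = 25 kg

225 kg


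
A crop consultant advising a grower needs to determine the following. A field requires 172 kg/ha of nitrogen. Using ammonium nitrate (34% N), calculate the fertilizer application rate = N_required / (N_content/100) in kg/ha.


Rate = N_required / (N_content / 100)
     = 172 / (34 / 100)
     = 172 / 0.34
     = 505.88 kg/ha


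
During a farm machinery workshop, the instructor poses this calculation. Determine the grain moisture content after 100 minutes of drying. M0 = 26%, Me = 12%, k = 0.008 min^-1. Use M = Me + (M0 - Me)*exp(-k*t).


M = Me + (M0 - Me) * e^(-k*t)
  = 12 + (26 - 12) * e^(-0.008*100)
  = 12 + 14 * e^(-0.800)
  = 12 + 14 * 0.44933
  = 12 + 6.2906
  = 18.29%


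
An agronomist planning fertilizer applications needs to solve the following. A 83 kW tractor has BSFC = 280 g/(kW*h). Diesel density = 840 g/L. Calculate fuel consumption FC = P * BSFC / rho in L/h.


FC = P * BSFC / rho_fuel
   = 83 * 280 / 840
   = 23240 / 840
   = 27.67 L/h


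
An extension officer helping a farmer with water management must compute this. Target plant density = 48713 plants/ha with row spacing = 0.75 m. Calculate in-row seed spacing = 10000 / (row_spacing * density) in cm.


spacing = 10000 / (row_sp * density)
        = 10000 / (0.75 * 48713)
        = 10000 / 36534.75
        = 0.27371 m = 27.37 cm


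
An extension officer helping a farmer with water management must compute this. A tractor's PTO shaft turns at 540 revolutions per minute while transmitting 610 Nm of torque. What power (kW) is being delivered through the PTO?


P = 2*pi*n*T / 60000
  = 2*pi * 540 * 610 / 60000
  = 2069681.24 / 60000
  = 34.49 kW


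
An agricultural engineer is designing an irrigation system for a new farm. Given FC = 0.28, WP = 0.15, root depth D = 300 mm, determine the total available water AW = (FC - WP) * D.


AW = (FC - WP) * D
   = (0.28 - 0.15) * 300
   = 0.13 * 300
   = 39 mm


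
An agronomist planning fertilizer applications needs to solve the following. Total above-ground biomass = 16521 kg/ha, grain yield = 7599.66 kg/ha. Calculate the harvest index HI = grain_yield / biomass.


HI = grain_yield / biomass
   = 7599.66 / 16521
   = 0.46


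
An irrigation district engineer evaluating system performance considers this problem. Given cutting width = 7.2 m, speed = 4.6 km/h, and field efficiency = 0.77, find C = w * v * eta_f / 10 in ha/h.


C = w * v * eta_f / 10
  = 7.2 * 4.6 * 0.77 / 10
  = 25.50 / 10
  = 2.55 ha/h


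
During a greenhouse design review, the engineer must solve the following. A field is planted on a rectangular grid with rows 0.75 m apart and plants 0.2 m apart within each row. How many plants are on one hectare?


D = 10000 / (row_sp * plant_sp)
  = 10000 / (0.75 * 0.2)
  = 10000 / 0.1500
  = 66666.67 plants/ha


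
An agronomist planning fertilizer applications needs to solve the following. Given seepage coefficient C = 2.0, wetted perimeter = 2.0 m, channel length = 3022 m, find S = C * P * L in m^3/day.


S = C * P * L
  = 2.0 * 2.0 * 3022
  = 12088 m^3/day


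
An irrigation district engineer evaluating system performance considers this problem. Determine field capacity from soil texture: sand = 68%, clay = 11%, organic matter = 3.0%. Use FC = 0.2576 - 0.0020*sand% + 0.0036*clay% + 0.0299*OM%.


FC = 0.2576 - 0.0020*68 + 0.0036*11 + 0.0299*3.0
   = 0.2576 - 0.1360 + 0.0396 + 0.0897
   = 0.2509


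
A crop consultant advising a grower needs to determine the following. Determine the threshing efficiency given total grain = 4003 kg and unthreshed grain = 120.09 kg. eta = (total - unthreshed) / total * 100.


eta = (total - unthreshed) / total * 100
    = (4003 - 120.09) / 4003 * 100
    = 3882.91 / 4003 * 100
    = 97%


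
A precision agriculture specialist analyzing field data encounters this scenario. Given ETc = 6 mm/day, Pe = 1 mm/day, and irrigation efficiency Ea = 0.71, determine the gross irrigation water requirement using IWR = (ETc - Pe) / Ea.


IWR = (ETc - Pe) / Ea
    = (6 - 1) / 0.71
    = 5 / 0.71
    = 7.04 mm/day


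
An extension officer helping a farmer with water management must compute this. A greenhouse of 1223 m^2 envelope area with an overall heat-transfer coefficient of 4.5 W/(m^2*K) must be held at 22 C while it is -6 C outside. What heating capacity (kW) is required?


dT = 22 - (-6) = 28 K
Q = U * A * dT
  = 4.5 * 1223 * 28
  = 154098 W = 154.10 kW


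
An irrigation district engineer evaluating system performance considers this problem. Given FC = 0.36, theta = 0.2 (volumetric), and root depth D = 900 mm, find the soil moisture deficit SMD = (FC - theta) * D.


SMD = (FC - theta) * D
    = (0.36 - 0.2) * 900
    = 0.160 * 900
    = 144 mm


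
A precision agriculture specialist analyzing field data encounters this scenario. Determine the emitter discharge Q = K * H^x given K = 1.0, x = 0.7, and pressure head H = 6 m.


Q = K * H^x
  = 1.0 * 6^0.7
  = 1.0 * 3.5051
  = 3.51 L/h


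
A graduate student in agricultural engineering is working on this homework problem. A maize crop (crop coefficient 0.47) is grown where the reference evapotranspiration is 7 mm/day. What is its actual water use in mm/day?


ETc = Kc * ET0
    = 0.47 * 7
    = 3.29 mm/day


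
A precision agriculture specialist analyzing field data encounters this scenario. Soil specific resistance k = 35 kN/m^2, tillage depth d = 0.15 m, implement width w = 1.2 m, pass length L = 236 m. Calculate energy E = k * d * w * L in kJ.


E = k * d * w * L
  = 35 * 0.15 * 1.2 * 236
  = 1486.80 kJ


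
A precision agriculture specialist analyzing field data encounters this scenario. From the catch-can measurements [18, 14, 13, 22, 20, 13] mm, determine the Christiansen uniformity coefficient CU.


xbar = 100 / 6 = 16.667
sum|xi - xbar| = 20
CU = 100 * (1 - 20 / (6 * 16.667))
   = 100 * (1 - 0.2000)
   = 80%


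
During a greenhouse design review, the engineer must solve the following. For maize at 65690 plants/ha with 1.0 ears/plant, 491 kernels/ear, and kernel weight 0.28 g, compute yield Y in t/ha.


Y = density * ears * kernels * kw
  = 65690 * 1.0 * 491 * 0.28 g/ha
  = 9031061.20 g/ha
  = 9031.06 kg/ha = 9.03 t/ha


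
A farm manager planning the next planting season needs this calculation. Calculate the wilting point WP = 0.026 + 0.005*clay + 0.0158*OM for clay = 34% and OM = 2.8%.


WP = 0.026 + 0.005*34 + 0.0158*2.8
   = 0.026 + 0.1700 + 0.0442
   = 0.2402


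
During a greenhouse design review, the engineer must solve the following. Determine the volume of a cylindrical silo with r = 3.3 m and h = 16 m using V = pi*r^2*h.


V = pi * r^2 * h
  = pi * 3.3^2 * 16
  = pi * 10.89 * 16
  = 547.39 m^3


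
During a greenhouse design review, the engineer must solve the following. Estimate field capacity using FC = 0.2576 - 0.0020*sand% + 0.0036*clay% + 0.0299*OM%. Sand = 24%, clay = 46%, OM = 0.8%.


FC = 0.2576 - 0.0020*24 + 0.0036*46 + 0.0299*0.8
   = 0.2576 - 0.0480 + 0.1656 + 0.0239
   = 0.3991


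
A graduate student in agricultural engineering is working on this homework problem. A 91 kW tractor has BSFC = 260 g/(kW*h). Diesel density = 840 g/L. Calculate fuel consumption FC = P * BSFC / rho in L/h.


FC = P * BSFC / rho_fuel
   = 91 * 260 / 840
   = 23660 / 840
   = 28.17 L/h


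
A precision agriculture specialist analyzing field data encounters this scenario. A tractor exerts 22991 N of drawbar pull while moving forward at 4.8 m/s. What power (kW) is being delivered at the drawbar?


P = F * v / 1000
  = 22991 * 4.8 / 1000
  = 110356.80 / 1000
  = 110.36 kW


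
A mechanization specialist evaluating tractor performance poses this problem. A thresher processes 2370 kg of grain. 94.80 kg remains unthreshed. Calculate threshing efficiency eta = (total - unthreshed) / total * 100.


eta = (total - unthreshed) / total * 100
    = (2370 - 94.80) / 2370 * 100
    = 2275.20 / 2370 * 100
    = 96%


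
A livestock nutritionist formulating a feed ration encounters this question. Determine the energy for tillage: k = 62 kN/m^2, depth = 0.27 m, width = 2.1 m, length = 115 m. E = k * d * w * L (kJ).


E = k * d * w * L
  = 62 * 0.27 * 2.1 * 115
  = 4042.71 kJ


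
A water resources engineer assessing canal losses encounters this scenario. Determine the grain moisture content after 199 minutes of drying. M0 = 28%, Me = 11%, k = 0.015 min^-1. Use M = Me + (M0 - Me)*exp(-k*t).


M = Me + (M0 - Me) * e^(-k*t)
  = 11 + (28 - 11) * e^(-0.015*199)
  = 11 + 17 * e^(-2.985)
  = 11 + 17 * 0.05054
  = 11 + 0.8592
  = 11.86%


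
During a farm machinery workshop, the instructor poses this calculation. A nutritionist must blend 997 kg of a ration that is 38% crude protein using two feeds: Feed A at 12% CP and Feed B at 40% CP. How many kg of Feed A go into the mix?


parts_A = CP_b - target = 40 - 38 = 2
parts_B = target - CP_a = 38 - 12 = 26
total_parts = 2 + 26 = 28
Feed A = 997 * 2 / 28 = 71.21 kg
Feed B = 997 * 26 / 28 = 925.79 kg

71.21 kg


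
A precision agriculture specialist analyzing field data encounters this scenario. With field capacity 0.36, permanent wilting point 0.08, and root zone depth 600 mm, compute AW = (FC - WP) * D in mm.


AW = (FC - WP) * D
   = (0.36 - 0.08) * 600
   = 0.28 * 600
   = 168 mm


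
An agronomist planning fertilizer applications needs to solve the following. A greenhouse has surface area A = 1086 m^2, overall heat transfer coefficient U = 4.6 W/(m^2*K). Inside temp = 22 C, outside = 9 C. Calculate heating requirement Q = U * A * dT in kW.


dT = 22 - (9) = 13 K
Q = U * A * dT
  = 4.6 * 1086 * 13
  = 64942.80 W = 64.94 kW


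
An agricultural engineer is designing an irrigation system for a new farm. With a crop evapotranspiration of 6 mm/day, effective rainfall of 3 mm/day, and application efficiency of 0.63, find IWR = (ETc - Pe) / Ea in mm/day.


IWR = (ETc - Pe) / Ea
    = (6 - 3) / 0.63
    = 3 / 0.63
    = 4.76 mm/day


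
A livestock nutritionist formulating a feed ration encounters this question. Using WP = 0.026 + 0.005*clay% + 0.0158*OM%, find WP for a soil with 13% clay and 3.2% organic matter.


WP = 0.026 + 0.005*13 + 0.0158*3.2
   = 0.026 + 0.0650 + 0.0506
   = 0.1416


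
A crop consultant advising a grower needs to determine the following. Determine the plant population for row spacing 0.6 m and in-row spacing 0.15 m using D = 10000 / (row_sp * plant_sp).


D = 10000 / (row_sp * plant_sp)
  = 10000 / (0.6 * 0.15)
  = 10000 / 0.0900
  = 111111.11 plants/ha


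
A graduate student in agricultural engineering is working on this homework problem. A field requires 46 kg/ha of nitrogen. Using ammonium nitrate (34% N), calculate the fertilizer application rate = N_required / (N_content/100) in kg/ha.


Rate = N_required / (N_content / 100)
     = 46 / (34 / 100)
     = 46 / 0.34
     = 135.29 kg/ha


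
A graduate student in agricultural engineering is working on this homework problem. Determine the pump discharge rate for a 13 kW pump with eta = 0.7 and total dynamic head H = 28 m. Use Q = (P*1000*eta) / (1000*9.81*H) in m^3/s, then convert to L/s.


Q = (P * 1000 * eta) / (rho * g * H)
  = (13 * 1000 * 0.7) / (1000 * 9.81 * 28)
  = 9100 / 274680
  = 0.03313 m^3/s = 33.13 L/s


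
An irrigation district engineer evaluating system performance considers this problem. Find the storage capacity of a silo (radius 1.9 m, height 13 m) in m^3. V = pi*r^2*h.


V = pi * r^2 * h
  = pi * 1.9^2 * 13
  = pi * 3.61 * 13
  = 147.43 m^3


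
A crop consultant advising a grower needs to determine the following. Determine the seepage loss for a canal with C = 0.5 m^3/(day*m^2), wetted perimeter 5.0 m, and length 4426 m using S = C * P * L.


S = C * P * L
  = 0.5 * 5.0 * 4426
  = 11065 m^3/day


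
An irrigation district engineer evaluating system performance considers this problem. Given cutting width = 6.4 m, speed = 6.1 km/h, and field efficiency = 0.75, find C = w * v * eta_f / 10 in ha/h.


C = w * v * eta_f / 10
  = 6.4 * 6.1 * 0.75 / 10
  = 29.28 / 10
  = 2.93 ha/h


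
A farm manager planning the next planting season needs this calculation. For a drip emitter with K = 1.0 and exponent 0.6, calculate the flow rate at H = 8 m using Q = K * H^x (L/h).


Q = K * H^x
  = 1.0 * 8^0.6
  = 1.0 * 3.4822
  = 3.48 L/h


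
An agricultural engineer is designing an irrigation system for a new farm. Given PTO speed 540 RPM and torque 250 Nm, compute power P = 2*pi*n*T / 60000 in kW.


P = 2*pi*n*T / 60000
  = 2*pi * 540 * 250 / 60000
  = 848230.02 / 60000
  = 14.14 kW


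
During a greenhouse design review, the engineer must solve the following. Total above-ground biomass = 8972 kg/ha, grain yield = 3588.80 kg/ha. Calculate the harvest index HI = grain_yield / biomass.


HI = grain_yield / biomass
   = 3588.80 / 8972
   = 0.40


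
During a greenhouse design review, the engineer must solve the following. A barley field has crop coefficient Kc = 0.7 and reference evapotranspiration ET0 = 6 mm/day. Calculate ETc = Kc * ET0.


ETc = Kc * ET0
    = 0.7 * 6
    = 4.20 mm/day
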